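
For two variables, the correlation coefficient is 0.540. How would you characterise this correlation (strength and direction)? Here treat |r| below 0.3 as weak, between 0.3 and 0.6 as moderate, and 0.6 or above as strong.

r = 0.540 > 0 so the relationship is positive.
|r| = 0.540, which falls in the moderate range.

moderate positive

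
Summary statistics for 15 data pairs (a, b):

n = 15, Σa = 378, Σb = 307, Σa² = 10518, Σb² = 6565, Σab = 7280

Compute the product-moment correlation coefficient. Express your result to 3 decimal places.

-0.863

r = (nΣab − ΣaΣb) / √[(nΣa² − (Σa)²)(nΣb² − (Σb)²)]
Numerator: 15×7280 − 378×307 = -6846
Denominator: √[(157770 − 142884)(98475 − 94249)] = √[14886 × 4226] = 7931.4712
r = -6846 / 7931.4712 ≈ -0.863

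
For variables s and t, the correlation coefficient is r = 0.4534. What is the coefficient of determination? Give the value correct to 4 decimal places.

0.2056

r² = (0.4534)² = 0.2056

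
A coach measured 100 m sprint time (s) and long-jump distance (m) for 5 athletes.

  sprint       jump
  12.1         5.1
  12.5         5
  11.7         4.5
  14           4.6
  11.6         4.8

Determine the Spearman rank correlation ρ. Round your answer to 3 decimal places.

0.100

Rank sprint: 3, 4, 2, 5, 1
Rank jump: 5, 4, 1, 2, 3
d = rank(sprint) − rank(jump): -2, 0, 1, 3, -2; Σd² = 18
ρ = 1 − 6Σd² / [n(n²−1)] = 1 − 6×18 / (5×24) = 1 − 108/120 ≈ 0.100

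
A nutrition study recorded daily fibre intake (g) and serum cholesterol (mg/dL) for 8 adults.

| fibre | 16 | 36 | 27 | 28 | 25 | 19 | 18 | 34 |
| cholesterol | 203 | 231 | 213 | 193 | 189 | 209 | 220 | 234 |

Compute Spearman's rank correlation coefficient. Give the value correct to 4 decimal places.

Rank fibre: 1, 8, 5, 6, 4, 3, 2, 7
Rank cholesterol: 3, 7, 5, 2, 1, 4, 6, 8
d = rank(fibre) − rank(cholesterol): -2, 1, 0, 4, 3, -1, -4, -1; Σd² = 48
ρ = 1 − 6Σd² / [n(n²−1)] = 1 − 6×48 / (8×63) = 1 − 288/504 ≈ 0.4286

0.4286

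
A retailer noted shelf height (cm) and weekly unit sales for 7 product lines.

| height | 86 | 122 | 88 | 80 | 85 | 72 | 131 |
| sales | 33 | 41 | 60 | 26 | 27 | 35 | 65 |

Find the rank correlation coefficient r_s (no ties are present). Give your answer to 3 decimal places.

Rank height: 4, 6, 5, 2, 3, 1, 7
Rank sales: 3, 5, 6, 1, 2, 4, 7
d = rank(height) − rank(sales): 1, 1, -1, 1, 1, -3, 0; Σd² = 14
ρ = 1 − 6Σd² / [n(n²−1)] = 1 − 6×14 / (7×48) = 1 − 84/336 ≈ 0.750

0.750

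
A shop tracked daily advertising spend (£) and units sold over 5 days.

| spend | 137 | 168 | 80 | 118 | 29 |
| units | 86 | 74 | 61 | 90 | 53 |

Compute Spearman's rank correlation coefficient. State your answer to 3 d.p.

0.600

Rank spend: 4, 5, 2, 3, 1
Rank units: 4, 3, 2, 5, 1
d = rank(spend) − rank(units): 0, 2, 0, -2, 0; Σd² = 8
ρ = 1 − 6Σd² / [n(n²−1)] = 1 − 6×8 / (5×24) = 1 − 48/120 ≈ 0.600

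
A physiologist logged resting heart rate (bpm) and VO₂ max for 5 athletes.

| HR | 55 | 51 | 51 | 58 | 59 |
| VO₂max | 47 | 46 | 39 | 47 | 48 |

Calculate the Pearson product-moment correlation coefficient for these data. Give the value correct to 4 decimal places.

0.6986

n = 5, Σx = 274, Σy = 227, Σx² = 15072, Σy² = 10359, Σxy = 12478
nΣxy − ΣxΣy = 62390 − 62198 = 192
nΣx² − (Σx)² = 75360 − 75076 = 284; nΣy² − (Σy)² = 51795 − 51529 = 266
r = 192 / √(284 × 266) = 192 / 274.8527 ≈ 0.6986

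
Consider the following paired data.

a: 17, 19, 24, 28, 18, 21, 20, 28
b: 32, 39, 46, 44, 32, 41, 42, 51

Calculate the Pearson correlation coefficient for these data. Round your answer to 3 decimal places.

0.871

n = 8, Σa = 175, Σb = 327, Σa² = 3959, Σb² = 13667, Σab = 7326
nΣab − ΣaΣb = 58608 − 57225 = 1383
nΣa² − (Σa)² = 31672 − 30625 = 1047; nΣb² − (Σb)² = 109336 − 106929 = 2407
r = 1383 / √(1047 × 2407) = 1383 / 1587.4914 ≈ 0.871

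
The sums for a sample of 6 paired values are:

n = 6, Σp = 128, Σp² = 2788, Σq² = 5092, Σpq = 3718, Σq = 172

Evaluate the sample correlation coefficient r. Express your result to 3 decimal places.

r = (nΣpq − ΣpΣq) / √[(nΣp² − (Σp)²)(nΣq² − (Σq)²)]
Numerator: 6×3718 − 128×172 = 292
Denominator: √[(16728 − 16384)(30552 − 29584)] = √[344 × 968] = 577.0546
r = 292 / 577.0546 ≈ 0.506

0.506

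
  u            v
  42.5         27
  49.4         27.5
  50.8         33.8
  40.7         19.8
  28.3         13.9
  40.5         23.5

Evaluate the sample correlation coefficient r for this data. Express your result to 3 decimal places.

n = 6, Σu = 252.2, Σv = 145.5, Σu² = 10924.88, Σv² = 3765.19, Σuv = 6374.02
nΣuv − ΣuΣv = 38244.12 − 36695.1 = 1549.02
nΣu² − (Σu)² = 65549.28 − 63604.84 = 1944.44; nΣv² − (Σv)² = 22591.14 − 21170.25 = 1420.89
r = 1549.02 / √(1944.44 × 1420.89) = 1549.02 / 1662.1779 ≈ 0.932

0.932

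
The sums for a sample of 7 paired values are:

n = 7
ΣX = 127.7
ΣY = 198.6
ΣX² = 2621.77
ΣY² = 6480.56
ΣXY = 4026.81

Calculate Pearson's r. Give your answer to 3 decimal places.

0.812

r = (nΣXY − ΣXΣY) / √[(nΣX² − (ΣX)²)(nΣY² − (ΣY)²)]
Numerator: 7×4026.81 − 127.7×198.6 = 2826.45
Denominator: √[(18352.39 − 16307.29)(45363.92 − 39441.96)] = √[2045.1 × 5921.96] = 3480.0863
r = 2826.45 / 3480.0863 ≈ 0.812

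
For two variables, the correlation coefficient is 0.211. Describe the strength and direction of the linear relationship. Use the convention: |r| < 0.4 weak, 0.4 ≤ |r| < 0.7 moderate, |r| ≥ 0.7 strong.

r = 0.211 > 0 so the relationship is positive.
|r| = 0.211, which falls in the weak range.

weak positive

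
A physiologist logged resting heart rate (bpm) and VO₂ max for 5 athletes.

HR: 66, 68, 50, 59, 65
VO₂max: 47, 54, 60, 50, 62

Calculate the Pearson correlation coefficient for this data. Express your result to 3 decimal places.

-0.337

n = 5, Σx = 308, Σy = 273, Σx² = 19186, Σy² = 15069, Σxy = 16754
nΣxy − ΣxΣy = 83770 − 84084 = -314
nΣx² − (Σx)² = 95930 − 94864 = 1066; nΣy² − (Σy)² = 75345 − 74529 = 816
r = -314 / √(1066 × 816) = -314 / 932.6607 ≈ -0.337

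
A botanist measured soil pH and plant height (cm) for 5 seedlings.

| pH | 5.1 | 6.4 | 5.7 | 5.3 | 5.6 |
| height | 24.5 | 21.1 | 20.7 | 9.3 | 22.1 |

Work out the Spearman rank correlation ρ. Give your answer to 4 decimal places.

Rank pH: 1, 5, 4, 2, 3
Rank height: 5, 3, 2, 1, 4
d = rank(pH) − rank(height): -4, 2, 2, 1, -1; Σd² = 26
ρ = 1 − 6Σd² / [n(n²−1)] = 1 − 6×26 / (5×24) = 1 − 156/120 ≈ -0.3000

-0.3000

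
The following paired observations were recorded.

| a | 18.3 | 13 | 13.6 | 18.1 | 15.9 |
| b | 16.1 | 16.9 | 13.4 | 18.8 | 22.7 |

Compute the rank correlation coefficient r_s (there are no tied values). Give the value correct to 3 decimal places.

Rank a: 5, 1, 2, 4, 3
Rank b: 2, 3, 1, 4, 5
d = rank(a) − rank(b): 3, -2, 1, 0, -2; Σd² = 18
ρ = 1 − 6Σd² / [n(n²−1)] = 1 − 6×18 / (5×24) = 1 − 108/120 ≈ 0.100

0.100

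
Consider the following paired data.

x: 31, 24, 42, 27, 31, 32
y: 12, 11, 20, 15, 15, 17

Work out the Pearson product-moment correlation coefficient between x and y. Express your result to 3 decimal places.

0.846

n = 6, Σx = 187, Σy = 90, Σx² = 6015, Σy² = 1404, Σxy = 2890
nΣxy − ΣxΣy = 17340 − 16830 = 510
nΣx² − (Σx)² = 36090 − 34969 = 1121; nΣy² − (Σy)² = 8424 − 8100 = 324
r = 510 / √(1121 × 324) = 510 / 602.6641 ≈ 0.846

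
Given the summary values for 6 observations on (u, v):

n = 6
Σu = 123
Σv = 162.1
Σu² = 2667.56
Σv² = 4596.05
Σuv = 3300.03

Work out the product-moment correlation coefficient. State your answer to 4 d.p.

r = (nΣuv − ΣuΣv) / √[(nΣu² − (Σu)²)(nΣv² − (Σv)²)]
Numerator: 6×3300.03 − 123×162.1 = -138.12
Denominator: √[(16005.36 − 15129)(27576.3 − 26276.41)] = √[876.36 × 1299.89] = 1067.3198
r = -138.12 / 1067.3198 ≈ -0.1294

-0.1294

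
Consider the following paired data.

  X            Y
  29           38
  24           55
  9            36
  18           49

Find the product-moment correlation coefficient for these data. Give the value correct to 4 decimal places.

0.2916

n = 4, ΣX = 80, ΣY = 178, ΣX² = 1822, ΣY² = 8166, ΣXY = 3628
nΣXY − ΣXΣY = 14512 − 14240 = 272
nΣX² − (ΣX)² = 7288 − 6400 = 888; nΣY² − (ΣY)² = 32664 − 31684 = 980
r = 272 / √(888 × 980) = 272 / 932.8665 ≈ 0.2916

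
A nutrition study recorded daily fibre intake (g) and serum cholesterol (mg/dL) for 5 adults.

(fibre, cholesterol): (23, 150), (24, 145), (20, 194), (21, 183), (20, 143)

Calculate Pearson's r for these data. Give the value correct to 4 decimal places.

-0.5276

n = 5, Σx = 108, Σy = 815, Σx² = 2346, Σy² = 135099, Σxy = 17513
nΣxy − ΣxΣy = 87565 − 88020 = -455
nΣx² − (Σx)² = 11730 − 11664 = 66; nΣy² − (Σy)² = 675495 − 664225 = 11270
r = -455 / √(66 × 11270) = -455 / 862.4500 ≈ -0.5276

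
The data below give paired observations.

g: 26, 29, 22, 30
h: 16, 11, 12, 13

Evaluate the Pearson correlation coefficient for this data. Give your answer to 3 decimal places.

n = 4, Σg = 107, Σh = 52, Σg² = 2901, Σh² = 690, Σgh = 1389
nΣgh − ΣgΣh = 5556 − 5564 = -8
nΣg² − (Σg)² = 11604 − 11449 = 155; nΣh² − (Σh)² = 2760 − 2704 = 56
r = -8 / √(155 × 56) = -8 / 93.1665 ≈ -0.086

-0.086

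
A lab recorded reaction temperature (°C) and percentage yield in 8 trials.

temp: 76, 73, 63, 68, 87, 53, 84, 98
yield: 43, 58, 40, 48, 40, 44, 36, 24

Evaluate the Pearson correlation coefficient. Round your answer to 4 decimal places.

-0.5985

n = 8, Σx = 602, Σy = 333, Σx² = 46736, Σy² = 14525, Σxy = 24474
nΣxy − ΣxΣy = 195792 − 200466 = -4674
nΣx² − (Σx)² = 373888 − 362404 = 11484; nΣy² − (Σy)² = 116200 − 110889 = 5311
r = -4674 / √(11484 × 5311) = -4674 / 7809.7070 ≈ -0.5985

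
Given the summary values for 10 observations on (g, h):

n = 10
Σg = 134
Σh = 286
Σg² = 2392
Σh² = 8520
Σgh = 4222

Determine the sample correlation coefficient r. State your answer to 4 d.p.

0.8647

r = (nΣgh − ΣgΣh) / √[(nΣg² − (Σg)²)(nΣh² − (Σh)²)]
Numerator: 10×4222 − 134×286 = 3896
Denominator: √[(23920 − 17956)(85200 − 81796)] = √[5964 × 3404] = 4505.7137
r = 3896 / 4505.7137 ≈ 0.8647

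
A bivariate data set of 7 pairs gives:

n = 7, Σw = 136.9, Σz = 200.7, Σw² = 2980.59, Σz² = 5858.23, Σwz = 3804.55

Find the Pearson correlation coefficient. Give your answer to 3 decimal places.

r = (nΣwz − ΣwΣz) / √[(nΣw² − (Σw)²)(nΣz² − (Σz)²)]
Numerator: 7×3804.55 − 136.9×200.7 = -843.98
Denominator: √[(20864.13 − 18741.61)(41007.61 − 40280.49)] = √[2122.52 × 727.12] = 1242.3070
r = -843.98 / 1242.3070 ≈ -0.679

-0.679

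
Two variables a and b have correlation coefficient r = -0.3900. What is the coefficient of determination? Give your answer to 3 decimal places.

r² = (-0.3900)² = 0.152

0.152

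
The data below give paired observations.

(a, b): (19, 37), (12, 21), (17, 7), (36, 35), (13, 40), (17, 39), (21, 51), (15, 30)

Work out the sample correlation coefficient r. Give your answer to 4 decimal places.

0.2295

n = 8, Σa = 150, Σb = 260, Σa² = 3214, Σb² = 9706, Σab = 5038
nΣab − ΣaΣb = 40304 − 39000 = 1304
nΣa² − (Σa)² = 25712 − 22500 = 3212; nΣb² − (Σb)² = 77648 − 67600 = 10048
r = 1304 / √(3212 × 10048) = 1304 / 5681.0365 ≈ 0.2295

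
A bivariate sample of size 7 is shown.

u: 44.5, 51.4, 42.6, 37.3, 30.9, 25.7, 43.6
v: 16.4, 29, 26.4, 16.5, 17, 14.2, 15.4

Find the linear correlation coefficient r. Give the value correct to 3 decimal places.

n = 7, Σu = 276, Σv = 134.9, Σu² = 11344.52, Σv² = 2806.97, Σuv = 5522.17
nΣuv − ΣuΣv = 38655.19 − 37232.4 = 1422.79
nΣu² − (Σu)² = 79411.64 − 76176 = 3235.64; nΣv² − (Σv)² = 19648.79 − 18198.01 = 1450.78
r = 1422.79 / √(3235.64 × 1450.78) = 1422.79 / 2166.6107 ≈ 0.657

0.657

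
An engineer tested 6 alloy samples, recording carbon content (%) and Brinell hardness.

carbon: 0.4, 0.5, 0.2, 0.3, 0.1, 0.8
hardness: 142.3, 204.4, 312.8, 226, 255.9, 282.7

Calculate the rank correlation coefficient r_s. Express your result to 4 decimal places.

Rank carbon: 4, 5, 2, 3, 1, 6
Rank hardness: 1, 2, 6, 3, 4, 5
d = rank(carbon) − rank(hardness): 3, 3, -4, 0, -3, 1; Σd² = 44
ρ = 1 − 6Σd² / [n(n²−1)] = 1 − 6×44 / (6×35) = 1 − 264/210 ≈ -0.2571

-0.2571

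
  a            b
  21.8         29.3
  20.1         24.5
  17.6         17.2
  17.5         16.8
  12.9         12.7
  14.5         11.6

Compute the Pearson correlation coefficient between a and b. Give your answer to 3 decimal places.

n = 6, Σa = 104.4, Σb = 112.1, Σa² = 1871.92, Σb² = 2332.67, Σab = 2059.94
nΣab − ΣaΣb = 12359.64 − 11703.24 = 656.4
nΣa² − (Σa)² = 11231.52 − 10899.36 = 332.16; nΣb² − (Σb)² = 13996.02 − 12566.41 = 1429.61
r = 656.4 / √(332.16 × 1429.61) = 656.4 / 689.1003 ≈ 0.953

0.953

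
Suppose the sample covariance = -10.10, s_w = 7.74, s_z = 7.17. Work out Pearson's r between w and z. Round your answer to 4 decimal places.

r = Cov(w,z) / (s_w · s_z) = -10.10 / (7.74 × 7.17)
  = -10.10 / 55.4958 ≈ -0.1820

-0.1820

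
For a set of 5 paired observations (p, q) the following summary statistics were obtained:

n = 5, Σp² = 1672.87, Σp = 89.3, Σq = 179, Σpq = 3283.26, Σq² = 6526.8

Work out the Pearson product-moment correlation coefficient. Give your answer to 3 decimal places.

0.898

r = (nΣpq − ΣpΣq) / √[(nΣp² − (Σp)²)(nΣq² − (Σq)²)]
Numerator: 5×3283.26 − 89.3×179 = 431.6
Denominator: √[(8364.35 − 7974.49)(32634 − 32041)] = √[389.86 × 593] = 480.8191
r = 431.6 / 480.8191 ≈ 0.898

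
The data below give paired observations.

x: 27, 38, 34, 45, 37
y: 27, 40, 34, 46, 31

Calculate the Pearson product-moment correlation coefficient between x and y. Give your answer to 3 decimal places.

n = 5, Σx = 181, Σy = 178, Σx² = 6723, Σy² = 6562, Σxy = 6622
nΣxy − ΣxΣy = 33110 − 32218 = 892
nΣx² − (Σx)² = 33615 − 32761 = 854; nΣy² − (Σy)² = 32810 − 31684 = 1126
r = 892 / √(854 × 1126) = 892 / 980.6141 ≈ 0.910

0.910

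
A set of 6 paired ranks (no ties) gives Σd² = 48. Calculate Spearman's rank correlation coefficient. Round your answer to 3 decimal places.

-0.371

ρ = 1 − 6Σd² / [n(n²−1)] = 1 − 6×48 / (6×35)
  = 1 − 288/210 = 1 − 1.3714 ≈ -0.371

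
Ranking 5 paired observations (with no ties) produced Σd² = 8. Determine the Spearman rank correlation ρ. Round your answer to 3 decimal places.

ρ = 1 − 6Σd² / [n(n²−1)] = 1 − 6×8 / (5×24)
  = 1 − 48/120 = 1 − 0.4000 ≈ 0.600

0.600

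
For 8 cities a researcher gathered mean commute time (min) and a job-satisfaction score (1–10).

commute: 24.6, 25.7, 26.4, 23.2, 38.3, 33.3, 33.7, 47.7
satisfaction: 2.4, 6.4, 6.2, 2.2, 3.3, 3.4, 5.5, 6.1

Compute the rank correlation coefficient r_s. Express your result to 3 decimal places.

0.333

Rank commute: 2, 3, 4, 1, 7, 5, 6, 8
Rank satisfaction: 2, 8, 7, 1, 3, 4, 5, 6
d = rank(commute) − rank(satisfaction): 0, -5, -3, 0, 4, 1, 1, 2; Σd² = 56
ρ = 1 − 6Σd² / [n(n²−1)] = 1 − 6×56 / (8×63) = 1 − 336/504 ≈ 0.333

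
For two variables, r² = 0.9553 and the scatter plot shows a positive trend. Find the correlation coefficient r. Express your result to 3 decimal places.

0.977

|r| = √0.9553 = 0.977
The association is positive, so r = 0.977.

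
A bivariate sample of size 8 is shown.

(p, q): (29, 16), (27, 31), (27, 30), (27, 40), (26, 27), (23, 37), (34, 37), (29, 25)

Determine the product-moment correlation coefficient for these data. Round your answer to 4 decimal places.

-0.0942

n = 8, Σp = 222, Σq = 243, Σp² = 6230, Σq² = 7809, Σpq = 6727
nΣpq − ΣpΣq = 53816 − 53946 = -130
nΣp² − (Σp)² = 49840 − 49284 = 556; nΣq² − (Σq)² = 62472 − 59049 = 3423
r = -130 / √(556 × 3423) = -130 / 1379.5608 ≈ -0.0942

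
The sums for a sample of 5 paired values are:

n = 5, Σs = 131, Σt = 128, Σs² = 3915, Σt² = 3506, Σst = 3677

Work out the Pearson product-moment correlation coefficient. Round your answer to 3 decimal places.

r = (nΣst − ΣsΣt) / √[(nΣs² − (Σs)²)(nΣt² − (Σt)²)]
Numerator: 5×3677 − 131×128 = 1617
Denominator: √[(19575 − 17161)(17530 − 16384)] = √[2414 × 1146] = 1663.2631
r = 1617 / 1663.2631 ≈ 0.972

0.972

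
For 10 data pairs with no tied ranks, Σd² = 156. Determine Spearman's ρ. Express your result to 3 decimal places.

ρ = 1 − 6Σd² / [n(n²−1)] = 1 − 6×156 / (10×99)
  = 1 − 936/990 = 1 − 0.9455 ≈ 0.055

0.055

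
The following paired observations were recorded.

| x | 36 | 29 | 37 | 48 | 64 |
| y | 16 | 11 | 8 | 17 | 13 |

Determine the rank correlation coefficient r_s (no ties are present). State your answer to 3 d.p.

Rank x: 2, 1, 3, 4, 5
Rank y: 4, 2, 1, 5, 3
d = rank(x) − rank(y): -2, -1, 2, -1, 2; Σd² = 14
ρ = 1 − 6Σd² / [n(n²−1)] = 1 − 6×14 / (5×24) = 1 − 84/120 ≈ 0.300

0.300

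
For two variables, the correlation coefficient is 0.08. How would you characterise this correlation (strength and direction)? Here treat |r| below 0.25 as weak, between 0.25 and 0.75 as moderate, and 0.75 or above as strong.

r = 0.08 > 0 so the relationship is positive.
|r| = 0.08, which falls in the weak range.

weak positive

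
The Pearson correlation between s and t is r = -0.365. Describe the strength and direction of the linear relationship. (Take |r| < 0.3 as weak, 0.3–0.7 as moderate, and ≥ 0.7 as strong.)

moderate negative

r = -0.365 < 0 so the relationship is negative.
|r| = 0.365, which falls in the moderate range.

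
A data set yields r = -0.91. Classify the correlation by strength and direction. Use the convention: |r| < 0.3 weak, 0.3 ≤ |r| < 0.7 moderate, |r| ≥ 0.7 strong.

strong negative

r = -0.91 < 0 so the relationship is negative.
|r| = 0.91, which falls in the strong range.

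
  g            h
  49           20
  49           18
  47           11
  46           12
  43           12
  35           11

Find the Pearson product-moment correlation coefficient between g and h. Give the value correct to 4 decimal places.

n = 6, Σg = 269, Σh = 84, Σg² = 12201, Σh² = 1254, Σgh = 3832
nΣgh − ΣgΣh = 22992 − 22596 = 396
nΣg² − (Σg)² = 73206 − 72361 = 845; nΣh² − (Σh)² = 7524 − 7056 = 468
r = 396 / √(845 × 468) = 396 / 628.8561 ≈ 0.6297

0.6297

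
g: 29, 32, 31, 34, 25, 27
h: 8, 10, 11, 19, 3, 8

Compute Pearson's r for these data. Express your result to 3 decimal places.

0.909

n = 6, Σg = 178, Σh = 59, Σg² = 5336, Σh² = 719, Σgh = 1830
nΣgh − ΣgΣh = 10980 − 10502 = 478
nΣg² − (Σg)² = 32016 − 31684 = 332; nΣh² − (Σh)² = 4314 − 3481 = 833
r = 478 / √(332 × 833) = 478 / 525.8859 ≈ 0.909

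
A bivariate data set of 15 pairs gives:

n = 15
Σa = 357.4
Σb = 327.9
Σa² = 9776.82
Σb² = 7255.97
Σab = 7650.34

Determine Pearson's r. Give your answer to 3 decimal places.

-0.487

r = (nΣab − ΣaΣb) / √[(nΣa² − (Σa)²)(nΣb² − (Σb)²)]
Numerator: 15×7650.34 − 357.4×327.9 = -2436.36
Denominator: √[(146652.3 − 127734.76)(108839.55 − 107518.41)] = √[18917.54 × 1321.14] = 4999.2718
r = -2436.36 / 4999.2718 ≈ -0.487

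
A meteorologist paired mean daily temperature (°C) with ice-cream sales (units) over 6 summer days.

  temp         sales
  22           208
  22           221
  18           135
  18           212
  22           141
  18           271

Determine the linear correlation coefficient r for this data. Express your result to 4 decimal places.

n = 6, Σx = 120, Σy = 1188, Σx² = 2424, Σy² = 248596, Σxy = 23664
nΣxy − ΣxΣy = 141984 − 142560 = -576
nΣx² − (Σx)² = 14544 − 14400 = 144; nΣy² − (Σy)² = 1491576 − 1411344 = 80232
r = -576 / √(144 × 80232) = -576 / 3399.0304 ≈ -0.1695

-0.1695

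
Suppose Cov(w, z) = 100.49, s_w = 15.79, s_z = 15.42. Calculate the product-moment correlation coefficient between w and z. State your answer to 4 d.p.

r = Cov(w,z) / (s_w · s_z) = 100.49 / (15.79 × 15.42)
  = 100.49 / 243.4818 ≈ 0.4127

0.4127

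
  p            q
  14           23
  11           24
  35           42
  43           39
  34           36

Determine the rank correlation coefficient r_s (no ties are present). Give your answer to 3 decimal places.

Rank p: 2, 1, 4, 5, 3
Rank q: 1, 2, 5, 4, 3
d = rank(p) − rank(q): 1, -1, -1, 1, 0; Σd² = 4
ρ = 1 − 6Σd² / [n(n²−1)] = 1 − 6×4 / (5×24) = 1 − 24/120 ≈ 0.800

0.800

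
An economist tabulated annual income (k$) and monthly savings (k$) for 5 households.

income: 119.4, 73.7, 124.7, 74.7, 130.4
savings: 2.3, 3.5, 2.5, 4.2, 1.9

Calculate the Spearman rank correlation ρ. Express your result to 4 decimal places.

Rank income: 3, 1, 4, 2, 5
Rank savings: 2, 4, 3, 5, 1
d = rank(income) − rank(savings): 1, -3, 1, -3, 4; Σd² = 36
ρ = 1 − 6Σd² / [n(n²−1)] = 1 − 6×36 / (5×24) = 1 − 216/120 ≈ -0.8000

-0.8000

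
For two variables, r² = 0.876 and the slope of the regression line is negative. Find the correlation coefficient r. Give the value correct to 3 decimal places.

|r| = √0.876 = 0.936
The association is negative, so r = −0.936.

-0.936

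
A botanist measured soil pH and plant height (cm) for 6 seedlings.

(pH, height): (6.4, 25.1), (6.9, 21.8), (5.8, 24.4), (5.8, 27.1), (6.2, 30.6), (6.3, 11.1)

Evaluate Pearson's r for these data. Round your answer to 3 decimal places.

-0.281

n = 6, Σx = 37.4, Σy = 140.1, Σx² = 233.98, Σy² = 3494.59, Σxy = 869.41
nΣxy − ΣxΣy = 5216.46 − 5239.74 = -23.28
nΣx² − (Σx)² = 1403.88 − 1398.76 = 5.12; nΣy² − (Σy)² = 20967.54 − 19628.01 = 1339.53
r = -23.28 / √(5.12 × 1339.53) = -23.28 / 82.8154 ≈ -0.281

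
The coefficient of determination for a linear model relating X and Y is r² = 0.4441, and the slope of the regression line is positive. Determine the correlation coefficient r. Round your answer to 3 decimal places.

|r| = √0.4441 = 0.666
The association is positive, so r = 0.666.

0.666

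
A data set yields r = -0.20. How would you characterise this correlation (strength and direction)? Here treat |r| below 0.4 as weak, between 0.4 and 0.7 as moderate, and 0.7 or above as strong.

r = -0.20 < 0 so the relationship is negative.
|r| = 0.20, which falls in the weak range.

weak negative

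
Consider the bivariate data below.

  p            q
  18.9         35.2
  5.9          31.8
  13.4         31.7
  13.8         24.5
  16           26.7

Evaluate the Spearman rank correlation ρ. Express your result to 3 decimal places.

0.100

Rank p: 5, 1, 2, 3, 4
Rank q: 5, 4, 3, 1, 2
d = rank(p) − rank(q): 0, -3, -1, 2, 2; Σd² = 18
ρ = 1 − 6Σd² / [n(n²−1)] = 1 − 6×18 / (5×24) = 1 − 108/120 ≈ 0.100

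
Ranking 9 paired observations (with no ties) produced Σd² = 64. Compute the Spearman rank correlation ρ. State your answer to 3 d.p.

0.467

ρ = 1 − 6Σd² / [n(n²−1)] = 1 − 6×64 / (9×80)
  = 1 − 384/720 = 1 − 0.5333 ≈ 0.467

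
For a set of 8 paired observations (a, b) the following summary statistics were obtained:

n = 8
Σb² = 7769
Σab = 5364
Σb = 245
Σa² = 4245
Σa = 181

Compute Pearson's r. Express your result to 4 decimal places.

r = (nΣab − ΣaΣb) / √[(nΣa² − (Σa)²)(nΣb² − (Σb)²)]
Numerator: 8×5364 − 181×245 = -1433
Denominator: √[(33960 − 32761)(62152 − 60025)] = √[1199 × 2127] = 1596.9574
r = -1433 / 1596.9574 ≈ -0.8973

-0.8973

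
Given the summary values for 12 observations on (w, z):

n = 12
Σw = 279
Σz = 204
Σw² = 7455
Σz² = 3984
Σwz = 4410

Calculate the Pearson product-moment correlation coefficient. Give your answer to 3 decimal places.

-0.471

r = (nΣwz − ΣwΣz) / √[(nΣw² − (Σw)²)(nΣz² − (Σz)²)]
Numerator: 12×4410 − 279×204 = -3996
Denominator: √[(89460 − 77841)(47808 − 41616)] = √[11619 × 6192] = 8482.0309
r = -3996 / 8482.0309 ≈ -0.471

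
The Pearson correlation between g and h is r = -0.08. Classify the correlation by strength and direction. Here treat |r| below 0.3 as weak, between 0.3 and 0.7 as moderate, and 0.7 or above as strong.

r = -0.08 < 0 so the relationship is negative.
|r| = 0.08, which falls in the weak range.

weak negative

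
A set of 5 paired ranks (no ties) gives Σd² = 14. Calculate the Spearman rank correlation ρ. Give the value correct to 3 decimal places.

ρ = 1 − 6Σd² / [n(n²−1)] = 1 − 6×14 / (5×24)
  = 1 − 84/120 = 1 − 0.7000 ≈ 0.300

0.300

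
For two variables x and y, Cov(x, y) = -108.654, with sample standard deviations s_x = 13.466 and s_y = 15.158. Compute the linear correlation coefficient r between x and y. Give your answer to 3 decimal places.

-0.532

r = Cov(x,y) / (s_x · s_y) = -108.654 / (13.466 × 15.158)
  = -108.654 / 204.1176 ≈ -0.532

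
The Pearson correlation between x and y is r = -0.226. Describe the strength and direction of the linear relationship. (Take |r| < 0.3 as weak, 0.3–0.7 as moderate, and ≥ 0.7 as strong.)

r = -0.226 < 0 so the relationship is negative.
|r| = 0.226, which falls in the weak range.

weak negative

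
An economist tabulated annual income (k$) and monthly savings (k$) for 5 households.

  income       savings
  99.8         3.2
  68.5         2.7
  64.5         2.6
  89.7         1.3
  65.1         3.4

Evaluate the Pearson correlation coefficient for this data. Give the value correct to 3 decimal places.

-0.250

n = 5, Σx = 387.6, Σy = 13.2, Σx² = 31096.64, Σy² = 37.54, Σxy = 1009.96
nΣxy − ΣxΣy = 5049.8 − 5116.32 = -66.52
nΣx² − (Σx)² = 155483.2 − 150233.76 = 5249.44; nΣy² − (Σy)² = 187.7 − 174.24 = 13.46
r = -66.52 / √(5249.44 × 13.46) = -66.52 / 265.8147 ≈ -0.250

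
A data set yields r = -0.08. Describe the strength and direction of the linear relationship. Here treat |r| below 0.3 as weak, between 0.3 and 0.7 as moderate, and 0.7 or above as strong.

r = -0.08 < 0 so the relationship is negative.
|r| = 0.08, which falls in the weak range.

weak negative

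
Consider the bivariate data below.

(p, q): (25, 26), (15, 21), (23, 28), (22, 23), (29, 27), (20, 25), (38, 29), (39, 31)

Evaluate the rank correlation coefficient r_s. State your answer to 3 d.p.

Rank p: 5, 1, 4, 3, 6, 2, 7, 8
Rank q: 4, 1, 6, 2, 5, 3, 7, 8
d = rank(p) − rank(q): 1, 0, -2, 1, 1, -1, 0, 0; Σd² = 8
ρ = 1 − 6Σd² / [n(n²−1)] = 1 − 6×8 / (8×63) = 1 − 48/504 ≈ 0.905

0.905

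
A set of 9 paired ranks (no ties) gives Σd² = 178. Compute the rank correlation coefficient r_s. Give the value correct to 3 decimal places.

ρ = 1 − 6Σd² / [n(n²−1)] = 1 − 6×178 / (9×80)
  = 1 − 1068/720 = 1 − 1.4833 ≈ -0.483

-0.483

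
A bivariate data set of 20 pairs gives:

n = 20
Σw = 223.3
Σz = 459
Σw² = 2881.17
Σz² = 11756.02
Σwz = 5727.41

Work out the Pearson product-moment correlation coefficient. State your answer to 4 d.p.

r = (nΣwz − ΣwΣz) / √[(nΣw² − (Σw)²)(nΣz² − (Σz)²)]
Numerator: 20×5727.41 − 223.3×459 = 12053.5
Denominator: √[(57623.4 − 49862.89)(235120.4 − 210681)] = √[7760.51 × 24439.4] = 13771.7903
r = 12053.5 / 13771.7903 ≈ 0.8752

0.8752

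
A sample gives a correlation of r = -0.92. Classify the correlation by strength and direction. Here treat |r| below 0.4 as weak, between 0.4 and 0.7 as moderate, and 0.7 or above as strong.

r = -0.92 < 0 so the relationship is negative.
|r| = 0.92, which falls in the strong range.

strong negative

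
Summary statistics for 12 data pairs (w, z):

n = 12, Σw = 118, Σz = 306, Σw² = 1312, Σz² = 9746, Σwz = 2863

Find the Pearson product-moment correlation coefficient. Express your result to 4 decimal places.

-0.2689

r = (nΣwz − ΣwΣz) / √[(nΣw² − (Σw)²)(nΣz² − (Σz)²)]
Numerator: 12×2863 − 118×306 = -1752
Denominator: √[(15744 − 13924)(116952 − 93636)] = √[1820 × 23316] = 6514.2244
r = -1752 / 6514.2244 ≈ -0.2689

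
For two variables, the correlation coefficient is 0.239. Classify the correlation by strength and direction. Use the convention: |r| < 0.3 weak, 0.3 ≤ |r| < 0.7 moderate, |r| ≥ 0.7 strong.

r = 0.239 > 0 so the relationship is positive.
|r| = 0.239, which falls in the weak range.

weak positive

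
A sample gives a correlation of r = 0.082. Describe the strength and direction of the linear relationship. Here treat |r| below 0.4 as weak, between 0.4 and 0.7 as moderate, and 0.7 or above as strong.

r = 0.082 > 0 so the relationship is positive.
|r| = 0.082, which falls in the weak range.

weak positive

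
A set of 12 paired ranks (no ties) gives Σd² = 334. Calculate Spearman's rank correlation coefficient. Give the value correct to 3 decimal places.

-0.168

ρ = 1 − 6Σd² / [n(n²−1)] = 1 − 6×334 / (12×143)
  = 1 − 2004/1716 = 1 − 1.1678 ≈ -0.168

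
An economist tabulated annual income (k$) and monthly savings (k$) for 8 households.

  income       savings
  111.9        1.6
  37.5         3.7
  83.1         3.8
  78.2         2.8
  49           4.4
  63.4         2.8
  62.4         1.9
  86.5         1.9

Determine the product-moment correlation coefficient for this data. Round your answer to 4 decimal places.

-0.6448

n = 8, Σx = 572, Σy = 22.9, Σx² = 44745.28, Σy² = 72.95, Σxy = 1528.56
nΣxy − ΣxΣy = 12228.48 − 13098.8 = -870.32
nΣx² − (Σx)² = 357962.24 − 327184 = 30778.24; nΣy² − (Σy)² = 583.6 − 524.41 = 59.19
r = -870.32 / √(30778.24 × 59.19) = -870.32 / 1349.7274 ≈ -0.6448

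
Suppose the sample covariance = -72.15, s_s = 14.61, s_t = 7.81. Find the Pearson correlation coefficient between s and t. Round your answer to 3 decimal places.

r = Cov(s,t) / (s_s · s_t) = -72.15 / (14.61 × 7.81)
  = -72.15 / 114.1041 ≈ -0.632

-0.632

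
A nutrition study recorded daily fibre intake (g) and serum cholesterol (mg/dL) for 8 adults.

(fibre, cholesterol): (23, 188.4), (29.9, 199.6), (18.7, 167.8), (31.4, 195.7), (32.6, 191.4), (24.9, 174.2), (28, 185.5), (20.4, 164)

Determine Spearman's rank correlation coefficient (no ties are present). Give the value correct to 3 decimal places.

0.810

Rank fibre: 3, 6, 1, 7, 8, 4, 5, 2
Rank cholesterol: 5, 8, 2, 7, 6, 3, 4, 1
d = rank(fibre) − rank(cholesterol): -2, -2, -1, 0, 2, 1, 1, 1; Σd² = 16
ρ = 1 − 6Σd² / [n(n²−1)] = 1 − 6×16 / (8×63) = 1 − 96/504 ≈ 0.810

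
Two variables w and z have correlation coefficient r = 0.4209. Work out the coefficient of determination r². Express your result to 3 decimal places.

0.177

r² = (0.4209)² = 0.177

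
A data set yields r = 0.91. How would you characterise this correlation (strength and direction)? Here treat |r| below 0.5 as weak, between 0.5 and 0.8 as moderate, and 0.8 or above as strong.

r = 0.91 > 0 so the relationship is positive.
|r| = 0.91, which falls in the strong range.

strong positive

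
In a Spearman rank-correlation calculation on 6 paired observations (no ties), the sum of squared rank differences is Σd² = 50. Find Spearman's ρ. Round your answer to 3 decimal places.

-0.429

ρ = 1 − 6Σd² / [n(n²−1)] = 1 − 6×50 / (6×35)
  = 1 − 300/210 = 1 − 1.4286 ≈ -0.429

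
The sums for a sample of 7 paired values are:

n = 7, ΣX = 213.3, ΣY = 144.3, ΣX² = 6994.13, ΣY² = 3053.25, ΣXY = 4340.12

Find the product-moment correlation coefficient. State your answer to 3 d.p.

r = (nΣXY − ΣXΣY) / √[(nΣX² − (ΣX)²)(nΣY² − (ΣY)²)]
Numerator: 7×4340.12 − 213.3×144.3 = -398.35
Denominator: √[(48958.91 − 45496.89)(21372.75 − 20822.49)] = √[3462.02 × 550.26] = 1380.2214
r = -398.35 / 1380.2214 ≈ -0.289

-0.289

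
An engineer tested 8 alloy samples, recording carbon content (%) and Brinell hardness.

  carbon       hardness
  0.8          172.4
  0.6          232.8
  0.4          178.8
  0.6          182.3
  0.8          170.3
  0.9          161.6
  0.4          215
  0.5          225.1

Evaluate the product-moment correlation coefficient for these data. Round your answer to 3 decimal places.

-0.616

n = 8, Σx = 5, Σy = 1538.3, Σx² = 3.38, Σy² = 301131.99, Σxy = 938.73
nΣxy − ΣxΣy = 7509.84 − 7691.5 = -181.66
nΣx² − (Σx)² = 27.04 − 25 = 2.04; nΣy² − (Σy)² = 2409055.92 − 2366366.89 = 42689.03
r = -181.66 / √(2.04 × 42689.03) = -181.66 / 295.1027 ≈ -0.616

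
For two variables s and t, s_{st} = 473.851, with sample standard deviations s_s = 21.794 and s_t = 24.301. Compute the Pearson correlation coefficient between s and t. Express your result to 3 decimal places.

0.895

r = Cov(s,t) / (s_s · s_t) = 473.851 / (21.794 × 24.301)
  = 473.851 / 529.6160 ≈ 0.895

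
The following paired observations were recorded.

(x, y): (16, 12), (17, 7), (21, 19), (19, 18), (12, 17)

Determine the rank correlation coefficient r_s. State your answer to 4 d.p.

0.6000

Rank x: 2, 3, 5, 4, 1
Rank y: 2, 1, 5, 4, 3
d = rank(x) − rank(y): 0, 2, 0, 0, -2; Σd² = 8
ρ = 1 − 6Σd² / [n(n²−1)] = 1 − 6×8 / (5×24) = 1 − 48/120 ≈ 0.6000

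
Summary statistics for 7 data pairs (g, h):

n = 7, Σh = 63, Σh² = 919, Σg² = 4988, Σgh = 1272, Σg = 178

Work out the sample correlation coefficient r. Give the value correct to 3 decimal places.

-0.819

r = (nΣgh − ΣgΣh) / √[(nΣg² − (Σg)²)(nΣh² − (Σh)²)]
Numerator: 7×1272 − 178×63 = -2310
Denominator: √[(34916 − 31684)(6433 − 3969)] = √[3232 × 2464] = 2821.9936
r = -2310 / 2821.9936 ≈ -0.819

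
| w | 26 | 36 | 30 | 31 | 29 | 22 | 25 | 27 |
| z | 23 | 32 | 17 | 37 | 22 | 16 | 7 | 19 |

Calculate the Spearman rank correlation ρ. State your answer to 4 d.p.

0.7381

Rank w: 3, 8, 6, 7, 5, 1, 2, 4
Rank z: 6, 7, 3, 8, 5, 2, 1, 4
d = rank(w) − rank(z): -3, 1, 3, -1, 0, -1, 1, 0; Σd² = 22
ρ = 1 − 6Σd² / [n(n²−1)] = 1 − 6×22 / (8×63) = 1 − 132/504 ≈ 0.7381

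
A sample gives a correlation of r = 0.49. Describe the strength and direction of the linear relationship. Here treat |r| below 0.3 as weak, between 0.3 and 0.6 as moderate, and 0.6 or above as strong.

moderate positive

r = 0.49 > 0 so the relationship is positive.
|r| = 0.49, which falls in the moderate range.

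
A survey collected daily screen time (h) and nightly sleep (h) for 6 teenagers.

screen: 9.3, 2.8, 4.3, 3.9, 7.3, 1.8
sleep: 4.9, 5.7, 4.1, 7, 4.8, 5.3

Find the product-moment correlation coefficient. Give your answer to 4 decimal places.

-0.3393

n = 6, Σx = 29.4, Σy = 31.8, Σx² = 184.56, Σy² = 173.44, Σxy = 151.04
nΣxy − ΣxΣy = 906.24 − 934.92 = -28.68
nΣx² − (Σx)² = 1107.36 − 864.36 = 243; nΣy² − (Σy)² = 1040.64 − 1011.24 = 29.4
r = -28.68 / √(243 × 29.4) = -28.68 / 84.5234 ≈ -0.3393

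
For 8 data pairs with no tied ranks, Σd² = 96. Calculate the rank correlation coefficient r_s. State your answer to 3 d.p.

ρ = 1 − 6Σd² / [n(n²−1)] = 1 − 6×96 / (8×63)
  = 1 − 576/504 = 1 − 1.1429 ≈ -0.143

-0.143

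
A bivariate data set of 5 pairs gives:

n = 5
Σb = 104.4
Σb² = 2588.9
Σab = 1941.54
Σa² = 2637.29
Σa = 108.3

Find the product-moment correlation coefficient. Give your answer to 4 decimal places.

r = (nΣab − ΣaΣb) / √[(nΣa² − (Σa)²)(nΣb² − (Σb)²)]
Numerator: 5×1941.54 − 108.3×104.4 = -1598.82
Denominator: √[(13186.45 − 11728.89)(12944.5 − 10899.36)] = √[1457.56 × 2045.14] = 1726.5324
r = -1598.82 / 1726.5324 ≈ -0.9260

-0.9260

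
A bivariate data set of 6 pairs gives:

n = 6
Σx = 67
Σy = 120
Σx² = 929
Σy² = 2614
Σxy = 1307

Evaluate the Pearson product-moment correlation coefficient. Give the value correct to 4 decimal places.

r = (nΣxy − ΣxΣy) / √[(nΣx² − (Σx)²)(nΣy² − (Σy)²)]
Numerator: 6×1307 − 67×120 = -198
Denominator: √[(5574 − 4489)(15684 − 14400)] = √[1085 × 1284] = 1180.3135
r = -198 / 1180.3135 ≈ -0.1678

-0.1678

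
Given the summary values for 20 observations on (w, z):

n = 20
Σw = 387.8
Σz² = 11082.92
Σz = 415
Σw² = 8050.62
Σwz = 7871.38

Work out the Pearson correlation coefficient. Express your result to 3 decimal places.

r = (nΣwz − ΣwΣz) / √[(nΣw² − (Σw)²)(nΣz² − (Σz)²)]
Numerator: 20×7871.38 − 387.8×415 = -3509.4
Denominator: √[(161012.4 − 150388.84)(221658.4 − 172225)] = √[10623.56 × 49433.4] = 22916.3411
r = -3509.4 / 22916.3411 ≈ -0.153

-0.153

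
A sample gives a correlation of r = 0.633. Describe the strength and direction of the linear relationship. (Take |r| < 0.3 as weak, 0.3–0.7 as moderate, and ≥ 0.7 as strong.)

moderate positive

r = 0.633 > 0 so the relationship is positive.
|r| = 0.633, which falls in the moderate range.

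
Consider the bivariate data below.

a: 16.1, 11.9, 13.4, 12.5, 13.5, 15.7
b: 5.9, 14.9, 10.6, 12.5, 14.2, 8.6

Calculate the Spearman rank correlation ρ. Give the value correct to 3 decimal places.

-0.829

Rank a: 6, 1, 3, 2, 4, 5
Rank b: 1, 6, 3, 4, 5, 2
d = rank(a) − rank(b): 5, -5, 0, -2, -1, 3; Σd² = 64
ρ = 1 − 6Σd² / [n(n²−1)] = 1 − 6×64 / (6×35) = 1 − 384/210 ≈ -0.829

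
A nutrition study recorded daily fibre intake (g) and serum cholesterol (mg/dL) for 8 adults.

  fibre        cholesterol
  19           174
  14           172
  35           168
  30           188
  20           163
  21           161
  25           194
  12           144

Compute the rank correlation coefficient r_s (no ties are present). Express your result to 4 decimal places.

0.4286

Rank fibre: 3, 2, 8, 7, 4, 5, 6, 1
Rank cholesterol: 6, 5, 4, 7, 3, 2, 8, 1
d = rank(fibre) − rank(cholesterol): -3, -3, 4, 0, 1, 3, -2, 0; Σd² = 48
ρ = 1 − 6Σd² / [n(n²−1)] = 1 − 6×48 / (8×63) = 1 − 288/504 ≈ 0.4286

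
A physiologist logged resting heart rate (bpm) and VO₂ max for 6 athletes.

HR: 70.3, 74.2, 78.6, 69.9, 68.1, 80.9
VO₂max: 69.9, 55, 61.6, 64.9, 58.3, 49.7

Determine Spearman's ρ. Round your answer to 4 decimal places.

Rank HR: 3, 4, 5, 2, 1, 6
Rank VO₂max: 6, 2, 4, 5, 3, 1
d = rank(HR) − rank(VO₂max): -3, 2, 1, -3, -2, 5; Σd² = 52
ρ = 1 − 6Σd² / [n(n²−1)] = 1 − 6×52 / (6×35) = 1 − 312/210 ≈ -0.4857

-0.4857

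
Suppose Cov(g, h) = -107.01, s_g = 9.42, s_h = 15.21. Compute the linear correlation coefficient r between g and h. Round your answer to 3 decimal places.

-0.747

r = Cov(g,h) / (s_g · s_h) = -107.01 / (9.42 × 15.21)
  = -107.01 / 143.2782 ≈ -0.747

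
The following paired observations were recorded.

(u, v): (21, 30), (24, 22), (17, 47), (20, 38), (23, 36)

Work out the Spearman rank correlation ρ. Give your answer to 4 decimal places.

Rank u: 3, 5, 1, 2, 4
Rank v: 2, 1, 5, 4, 3
d = rank(u) − rank(v): 1, 4, -4, -2, 1; Σd² = 38
ρ = 1 − 6Σd² / [n(n²−1)] = 1 − 6×38 / (5×24) = 1 − 228/120 ≈ -0.9000

-0.9000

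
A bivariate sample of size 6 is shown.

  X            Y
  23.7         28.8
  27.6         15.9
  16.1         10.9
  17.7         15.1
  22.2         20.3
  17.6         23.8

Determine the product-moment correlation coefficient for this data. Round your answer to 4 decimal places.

0.3047

n = 6, ΣX = 124.9, ΣY = 114.8, ΣX² = 2698.55, ΣY² = 2407.6, ΣXY = 2433.7
nΣXY − ΣXΣY = 14602.2 − 14338.52 = 263.68
nΣX² − (ΣX)² = 16191.3 − 15600.01 = 591.29; nΣY² − (ΣY)² = 14445.6 − 13179.04 = 1266.56
r = 263.68 / √(591.29 × 1266.56) = 263.68 / 865.3925 ≈ 0.3047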